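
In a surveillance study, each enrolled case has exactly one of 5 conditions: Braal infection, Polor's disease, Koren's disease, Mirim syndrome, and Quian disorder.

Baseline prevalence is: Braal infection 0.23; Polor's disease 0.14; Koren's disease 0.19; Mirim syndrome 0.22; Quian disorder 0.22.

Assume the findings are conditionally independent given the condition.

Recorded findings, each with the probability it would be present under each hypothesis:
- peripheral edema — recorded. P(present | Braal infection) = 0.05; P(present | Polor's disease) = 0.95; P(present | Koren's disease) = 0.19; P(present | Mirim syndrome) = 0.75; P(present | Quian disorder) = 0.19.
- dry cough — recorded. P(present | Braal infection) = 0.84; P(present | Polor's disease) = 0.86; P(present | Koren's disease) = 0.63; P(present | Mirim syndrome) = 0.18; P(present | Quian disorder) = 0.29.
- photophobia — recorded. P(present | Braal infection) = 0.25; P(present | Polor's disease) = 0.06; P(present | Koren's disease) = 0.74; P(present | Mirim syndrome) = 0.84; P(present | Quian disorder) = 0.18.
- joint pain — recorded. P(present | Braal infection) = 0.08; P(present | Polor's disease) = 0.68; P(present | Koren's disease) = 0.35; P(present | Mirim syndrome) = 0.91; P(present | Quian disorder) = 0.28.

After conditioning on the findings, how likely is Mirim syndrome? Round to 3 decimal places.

0.666

By Bayes' rule with conditional independence, the unnormalized weight for each hypothesis is prior × ∏ likelihoods:
  Braal infection: 0.23 × 0.05 × 0.84 × 0.25 × 0.08 = 0.0001932
  Polor's disease: 0.14 × 0.95 × 0.86 × 0.06 × 0.68 = 0.0046667
  Koren's disease: 0.19 × 0.19 × 0.63 × 0.74 × 0.35 = 0.0058904
  Mirim syndrome: 0.22 × 0.75 × 0.18 × 0.84 × 0.91 = 0.022703
  Quian disorder: 0.22 × 0.19 × 0.29 × 0.18 × 0.28 = 0.00061095
The unnormalized weights sum to 0.034064.
P(Mirim syndrome | evidence) = 0.022703 / 0.034064 ≈ 0.666.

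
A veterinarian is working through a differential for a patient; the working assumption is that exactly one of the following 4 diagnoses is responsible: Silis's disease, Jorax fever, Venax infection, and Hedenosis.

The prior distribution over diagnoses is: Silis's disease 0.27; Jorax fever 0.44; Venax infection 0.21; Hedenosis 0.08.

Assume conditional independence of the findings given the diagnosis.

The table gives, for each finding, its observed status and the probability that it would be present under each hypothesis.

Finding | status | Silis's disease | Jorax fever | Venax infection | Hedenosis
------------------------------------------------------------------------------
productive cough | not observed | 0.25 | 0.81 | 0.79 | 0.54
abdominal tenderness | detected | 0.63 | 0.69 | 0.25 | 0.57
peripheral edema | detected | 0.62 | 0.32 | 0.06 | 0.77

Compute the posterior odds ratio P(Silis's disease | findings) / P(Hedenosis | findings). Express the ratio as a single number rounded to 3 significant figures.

4.90

Posterior odds equal prior odds times the likelihood ratio; only the two competing hypotheses matter (using 1 − P(present | H) for each absent finding).
  Silis's disease: 0.27 × (1 − 0.25) × 0.63 × 0.62 = 0.079097
  Hedenosis: 0.08 × (1 − 0.54) × 0.57 × 0.77 = 0.016152
Odds(Silis's disease : Hedenosis) = 0.079097 / 0.016152 ≈ 4.90.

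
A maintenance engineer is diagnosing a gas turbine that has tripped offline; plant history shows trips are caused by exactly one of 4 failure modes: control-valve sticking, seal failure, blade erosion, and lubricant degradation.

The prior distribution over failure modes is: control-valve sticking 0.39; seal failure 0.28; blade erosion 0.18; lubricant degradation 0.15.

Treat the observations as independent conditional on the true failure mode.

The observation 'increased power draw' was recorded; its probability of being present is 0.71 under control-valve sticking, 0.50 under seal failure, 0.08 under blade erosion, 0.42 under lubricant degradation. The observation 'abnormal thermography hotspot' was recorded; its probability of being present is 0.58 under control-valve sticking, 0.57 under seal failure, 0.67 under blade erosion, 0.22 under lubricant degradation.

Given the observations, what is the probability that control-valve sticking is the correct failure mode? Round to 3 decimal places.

Multiply each prior by the joint likelihood of the evidence pattern:
  control-valve sticking: 0.39 × 0.71 × 0.58 = 0.1606
  seal failure: 0.28 × 0.50 × 0.57 = 0.0798
  blade erosion: 0.18 × 0.08 × 0.67 = 0.009648
  lubricant degradation: 0.15 × 0.42 × 0.22 = 0.01386
Marginal likelihood of the evidence = 0.26391.
P(control-valve sticking | evidence) = 0.1606 / 0.26391 ≈ 0.609.

0.609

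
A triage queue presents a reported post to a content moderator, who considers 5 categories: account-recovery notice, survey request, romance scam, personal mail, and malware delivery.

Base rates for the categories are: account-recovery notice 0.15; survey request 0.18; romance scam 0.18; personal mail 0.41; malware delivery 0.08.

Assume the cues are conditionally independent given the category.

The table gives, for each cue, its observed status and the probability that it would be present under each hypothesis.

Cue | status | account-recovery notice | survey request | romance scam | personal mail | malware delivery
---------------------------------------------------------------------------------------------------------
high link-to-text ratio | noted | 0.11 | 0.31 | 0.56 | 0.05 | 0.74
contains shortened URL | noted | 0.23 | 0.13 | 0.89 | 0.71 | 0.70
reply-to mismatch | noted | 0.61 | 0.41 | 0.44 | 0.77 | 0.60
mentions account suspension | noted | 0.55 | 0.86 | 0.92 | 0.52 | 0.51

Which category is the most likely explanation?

Multiply each prior by the joint likelihood of the cue pattern:
  account-recovery notice: 0.15 × 0.11 × 0.23 × 0.61 × 0.55 = 0.0012732
  survey request: 0.18 × 0.31 × 0.13 × 0.41 × 0.86 = 0.0025578
  romance scam: 0.18 × 0.56 × 0.89 × 0.44 × 0.92 = 0.036315
  personal mail: 0.41 × 0.05 × 0.71 × 0.77 × 0.52 = 0.0058278
  malware delivery: 0.08 × 0.74 × 0.70 × 0.60 × 0.51 = 0.012681
Normalizing constant Z = 0.0012732 + 0.0025578 + 0.036315 + 0.0058278 + 0.012681 = 0.058655.
P(account-recovery notice | evidence) ≈ 0.0012732 / 0.058655 ≈ 0.022
P(survey request | evidence) ≈ 0.0025578 / 0.058655 ≈ 0.044
P(romance scam | evidence) ≈ 0.036315 / 0.058655 ≈ 0.619
P(personal mail | evidence) ≈ 0.0058278 / 0.058655 ≈ 0.099
P(malware delivery | evidence) ≈ 0.012681 / 0.058655 ≈ 0.216
The largest is 0.619, so romance scam is most probable.

romance scam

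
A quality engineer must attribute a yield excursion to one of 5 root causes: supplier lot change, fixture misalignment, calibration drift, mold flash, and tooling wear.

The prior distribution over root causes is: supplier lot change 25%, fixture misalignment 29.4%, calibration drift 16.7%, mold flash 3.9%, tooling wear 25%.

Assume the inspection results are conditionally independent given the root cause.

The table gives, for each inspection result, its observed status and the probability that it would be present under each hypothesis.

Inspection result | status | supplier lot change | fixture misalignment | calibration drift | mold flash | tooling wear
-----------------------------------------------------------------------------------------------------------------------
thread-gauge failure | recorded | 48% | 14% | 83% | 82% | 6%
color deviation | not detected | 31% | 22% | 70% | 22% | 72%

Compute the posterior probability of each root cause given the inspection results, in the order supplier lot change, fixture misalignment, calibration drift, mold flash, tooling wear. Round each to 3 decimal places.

0.446, 0.173, 0.224, 0.134, 0.023

By Bayes' rule with conditional independence, the unnormalized weight for each hypothesis is prior × ∏ likelihoods (using 1 − P(present | H) for each absent inspection result):
  supplier lot change: 0.250 × 0.48 × (1 − 0.31) = 0.0828
  fixture misalignment: 0.294 × 0.14 × (1 − 0.22) = 0.032105
  calibration drift: 0.167 × 0.83 × (1 − 0.70) = 0.041583
  mold flash: 0.039 × 0.82 × (1 − 0.22) = 0.024944
  tooling wear: 0.250 × 0.06 × (1 − 0.72) = 0.0042
Marginal likelihood of the evidence = 0.18563.
P(supplier lot change | evidence) = 0.0828 / 0.18563 ≈ 0.446
P(fixture misalignment | evidence) = 0.032105 / 0.18563 ≈ 0.173
P(calibration drift | evidence) = 0.041583 / 0.18563 ≈ 0.224
P(mold flash | evidence) = 0.024944 / 0.18563 ≈ 0.134
P(tooling wear | evidence) = 0.0042 / 0.18563 ≈ 0.023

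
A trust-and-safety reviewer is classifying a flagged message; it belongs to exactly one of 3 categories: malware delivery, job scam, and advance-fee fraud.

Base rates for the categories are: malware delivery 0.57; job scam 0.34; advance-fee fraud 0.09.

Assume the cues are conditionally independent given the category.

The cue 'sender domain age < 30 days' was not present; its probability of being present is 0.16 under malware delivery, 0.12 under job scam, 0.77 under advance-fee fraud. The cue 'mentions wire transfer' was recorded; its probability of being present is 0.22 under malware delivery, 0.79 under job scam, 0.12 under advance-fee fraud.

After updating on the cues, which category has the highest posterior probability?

job scam

For each hypothesis, the unnormalized posterior weight is prior × product of the cue likelihoods (using 1 − P(present | H) for each absent cue):
  malware delivery: 0.57 × (1 − 0.16) × 0.22 = 0.10534
  job scam: 0.34 × (1 − 0.12) × 0.79 = 0.23637
  advance-fee fraud: 0.09 × (1 − 0.77) × 0.12 = 0.002484
Marginal likelihood of the evidence = 0.34419.
P(malware delivery | evidence) ≈ 0.10534 / 0.34419 ≈ 0.306
P(job scam | evidence) ≈ 0.23637 / 0.34419 ≈ 0.687
P(advance-fee fraud | evidence) ≈ 0.002484 / 0.34419 ≈ 0.007
The largest is 0.687, so job scam is most probable.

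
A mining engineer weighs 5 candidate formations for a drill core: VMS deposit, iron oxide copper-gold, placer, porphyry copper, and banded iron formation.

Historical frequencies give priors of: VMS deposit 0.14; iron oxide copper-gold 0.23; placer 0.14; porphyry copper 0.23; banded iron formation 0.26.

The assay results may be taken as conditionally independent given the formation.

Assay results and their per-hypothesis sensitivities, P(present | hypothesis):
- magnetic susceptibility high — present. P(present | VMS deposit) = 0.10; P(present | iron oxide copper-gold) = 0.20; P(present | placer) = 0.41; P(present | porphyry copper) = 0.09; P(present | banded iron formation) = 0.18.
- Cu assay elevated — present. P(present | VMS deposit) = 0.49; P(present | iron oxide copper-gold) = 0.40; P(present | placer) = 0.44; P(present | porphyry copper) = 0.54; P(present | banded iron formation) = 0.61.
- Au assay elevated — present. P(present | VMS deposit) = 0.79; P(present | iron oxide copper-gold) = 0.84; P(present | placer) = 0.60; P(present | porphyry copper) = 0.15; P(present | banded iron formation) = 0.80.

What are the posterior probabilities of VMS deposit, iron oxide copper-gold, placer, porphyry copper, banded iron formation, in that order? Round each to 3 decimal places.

By Bayes' rule with conditional independence, the unnormalized weight for each hypothesis is prior × ∏ likelihoods:
  VMS deposit: 0.14 × 0.10 × 0.49 × 0.79 = 0.0054194
  iron oxide copper-gold: 0.23 × 0.20 × 0.40 × 0.84 = 0.015456
  placer: 0.14 × 0.41 × 0.44 × 0.60 = 0.015154
  porphyry copper: 0.23 × 0.09 × 0.54 × 0.15 = 0.0016767
  banded iron formation: 0.26 × 0.18 × 0.61 × 0.80 = 0.022838
The unnormalized weights sum to 0.060544.
P(VMS deposit | evidence) = 0.0054194 / 0.060544 ≈ 0.090
P(iron oxide copper-gold | evidence) = 0.015456 / 0.060544 ≈ 0.255
P(placer | evidence) = 0.015154 / 0.060544 ≈ 0.250
P(porphyry copper | evidence) = 0.0016767 / 0.060544 ≈ 0.028
P(banded iron formation | evidence) = 0.022838 / 0.060544 ≈ 0.377

0.090, 0.255, 0.250, 0.028, 0.377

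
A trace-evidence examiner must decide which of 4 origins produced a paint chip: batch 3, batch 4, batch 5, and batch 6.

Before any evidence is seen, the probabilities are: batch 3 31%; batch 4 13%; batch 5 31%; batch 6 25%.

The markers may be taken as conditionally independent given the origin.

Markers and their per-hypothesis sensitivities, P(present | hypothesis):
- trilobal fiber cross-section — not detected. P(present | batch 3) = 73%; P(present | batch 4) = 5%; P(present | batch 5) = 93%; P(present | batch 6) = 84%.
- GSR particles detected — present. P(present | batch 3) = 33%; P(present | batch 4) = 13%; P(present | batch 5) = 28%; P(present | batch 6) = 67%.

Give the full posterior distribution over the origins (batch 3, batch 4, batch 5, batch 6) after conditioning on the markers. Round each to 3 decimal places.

0.361, 0.210, 0.079, 0.350

For each hypothesis, the unnormalized posterior weight is prior × product of the marker likelihoods (using 1 − P(present | H) for each absent marker):
  batch 3: 0.31 × (1 − 0.73) × 0.33 = 0.027621
  batch 4: 0.13 × (1 − 0.05) × 0.13 = 0.016055
  batch 5: 0.31 × (1 − 0.93) × 0.28 = 0.006076
  batch 6: 0.25 × (1 − 0.84) × 0.67 = 0.0268
The unnormalized weights sum to 0.076552.
P(batch 3 | evidence) = 0.027621 / 0.076552 ≈ 0.361
P(batch 4 | evidence) = 0.016055 / 0.076552 ≈ 0.210
P(batch 5 | evidence) = 0.006076 / 0.076552 ≈ 0.079
P(batch 6 | evidence) = 0.0268 / 0.076552 ≈ 0.350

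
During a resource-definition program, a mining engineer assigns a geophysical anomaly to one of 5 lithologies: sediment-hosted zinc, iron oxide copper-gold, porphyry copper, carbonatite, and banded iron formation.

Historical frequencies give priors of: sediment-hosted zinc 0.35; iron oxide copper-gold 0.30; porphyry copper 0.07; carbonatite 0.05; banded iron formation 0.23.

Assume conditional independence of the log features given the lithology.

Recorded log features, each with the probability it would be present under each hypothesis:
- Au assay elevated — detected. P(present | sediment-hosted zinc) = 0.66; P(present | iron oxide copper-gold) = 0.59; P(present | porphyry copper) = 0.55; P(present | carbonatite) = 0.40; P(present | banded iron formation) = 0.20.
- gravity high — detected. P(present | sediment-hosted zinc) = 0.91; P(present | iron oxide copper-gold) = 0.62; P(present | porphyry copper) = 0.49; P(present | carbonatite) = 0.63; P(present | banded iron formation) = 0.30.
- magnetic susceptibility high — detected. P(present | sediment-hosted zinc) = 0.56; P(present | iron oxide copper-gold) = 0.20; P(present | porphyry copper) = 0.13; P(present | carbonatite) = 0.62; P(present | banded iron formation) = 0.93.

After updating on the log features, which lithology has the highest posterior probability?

Multiply each prior by the joint likelihood of the log feature pattern:
  sediment-hosted zinc: 0.35 × 0.66 × 0.91 × 0.56 = 0.11772
  iron oxide copper-gold: 0.30 × 0.59 × 0.62 × 0.20 = 0.021948
  porphyry copper: 0.07 × 0.55 × 0.49 × 0.13 = 0.0024525
  carbonatite: 0.05 × 0.40 × 0.63 × 0.62 = 0.007812
  banded iron formation: 0.23 × 0.20 × 0.30 × 0.93 = 0.012834
Normalizing constant Z = 0.11772 + 0.021948 + 0.0024525 + 0.007812 + 0.012834 = 0.16276.
P(sediment-hosted zinc | evidence) ≈ 0.11772 / 0.16276 ≈ 0.723
P(iron oxide copper-gold | evidence) ≈ 0.021948 / 0.16276 ≈ 0.135
P(porphyry copper | evidence) ≈ 0.0024525 / 0.16276 ≈ 0.015
P(carbonatite | evidence) ≈ 0.007812 / 0.16276 ≈ 0.048
P(banded iron formation | evidence) ≈ 0.012834 / 0.16276 ≈ 0.079
The largest is 0.723, so sediment-hosted zinc is most probable.

sediment-hosted zinc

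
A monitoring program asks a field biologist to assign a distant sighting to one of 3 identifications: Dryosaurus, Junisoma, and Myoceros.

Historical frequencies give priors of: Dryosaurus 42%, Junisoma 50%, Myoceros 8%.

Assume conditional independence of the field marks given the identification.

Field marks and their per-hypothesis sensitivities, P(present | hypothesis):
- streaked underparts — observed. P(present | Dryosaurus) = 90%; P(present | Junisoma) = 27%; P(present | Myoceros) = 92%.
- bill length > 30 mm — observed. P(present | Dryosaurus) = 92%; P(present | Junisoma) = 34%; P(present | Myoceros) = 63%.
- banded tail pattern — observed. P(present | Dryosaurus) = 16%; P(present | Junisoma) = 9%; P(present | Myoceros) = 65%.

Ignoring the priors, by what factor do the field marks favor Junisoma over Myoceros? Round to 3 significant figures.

The Bayes factor is the ratio of the joint likelihoods of the field mark pattern under the two hypotheses.
  Junisoma: 0.27 × 0.34 × 0.09 = 0.008262
  Myoceros: 0.92 × 0.63 × 0.65 = 0.37674
Bayes factor = 0.008262 / 0.37674 ≈ 0.0219

0.0219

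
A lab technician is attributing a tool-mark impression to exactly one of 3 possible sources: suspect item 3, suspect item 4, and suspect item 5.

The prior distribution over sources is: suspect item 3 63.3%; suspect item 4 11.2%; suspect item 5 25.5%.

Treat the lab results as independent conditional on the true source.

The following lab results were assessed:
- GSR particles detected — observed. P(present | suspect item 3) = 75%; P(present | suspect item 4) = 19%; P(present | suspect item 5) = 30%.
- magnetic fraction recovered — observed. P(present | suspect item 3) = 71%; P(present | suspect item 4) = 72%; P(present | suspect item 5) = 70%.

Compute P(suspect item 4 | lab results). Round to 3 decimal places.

0.038

For each hypothesis, the unnormalized posterior weight is prior × product of the lab result likelihoods:
  suspect item 3: 0.633 × 0.75 × 0.71 = 0.33707
  suspect item 4: 0.112 × 0.19 × 0.72 = 0.015322
  suspect item 5: 0.255 × 0.30 × 0.70 = 0.05355
Normalizing constant Z = 0.33707 + 0.015322 + 0.05355 = 0.40594.
P(suspect item 4 | evidence) = 0.015322 / 0.40594 ≈ 0.038.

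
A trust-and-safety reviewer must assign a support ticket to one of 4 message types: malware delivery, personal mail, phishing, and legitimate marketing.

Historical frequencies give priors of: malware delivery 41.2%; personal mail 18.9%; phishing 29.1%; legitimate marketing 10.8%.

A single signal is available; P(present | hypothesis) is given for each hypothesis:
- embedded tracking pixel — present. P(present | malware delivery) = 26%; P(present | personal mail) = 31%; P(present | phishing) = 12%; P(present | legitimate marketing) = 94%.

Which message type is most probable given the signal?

malware delivery

For each hypothesis, the unnormalized posterior weight is prior × likelihood:
  malware delivery: 0.412 × 0.26 = 0.10712
  personal mail: 0.189 × 0.31 = 0.05859
  phishing: 0.291 × 0.12 = 0.03492
  legitimate marketing: 0.108 × 0.94 = 0.10152
Marginal likelihood of the evidence = 0.30215.
P(malware delivery | evidence) ≈ 0.10712 / 0.30215 ≈ 0.355
P(personal mail | evidence) ≈ 0.05859 / 0.30215 ≈ 0.194
P(phishing | evidence) ≈ 0.03492 / 0.30215 ≈ 0.116
P(legitimate marketing | evidence) ≈ 0.10152 / 0.30215 ≈ 0.336
The largest is 0.355, so malware delivery is most probable.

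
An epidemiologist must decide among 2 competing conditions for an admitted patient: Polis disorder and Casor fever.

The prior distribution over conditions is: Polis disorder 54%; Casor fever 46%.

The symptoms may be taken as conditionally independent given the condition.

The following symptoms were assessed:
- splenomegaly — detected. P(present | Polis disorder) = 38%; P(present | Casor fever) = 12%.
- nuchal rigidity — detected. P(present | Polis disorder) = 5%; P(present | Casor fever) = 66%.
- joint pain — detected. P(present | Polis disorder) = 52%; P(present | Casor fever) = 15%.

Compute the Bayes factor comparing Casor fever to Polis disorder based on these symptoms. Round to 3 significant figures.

The Bayes factor is the ratio of the joint likelihoods of the symptom pattern under the two hypotheses.
  Casor fever: 0.12 × 0.66 × 0.15 = 0.01188
  Polis disorder: 0.38 × 0.05 × 0.52 = 0.00988
Bayes factor = 0.01188 / 0.00988 ≈ 1.20

1.20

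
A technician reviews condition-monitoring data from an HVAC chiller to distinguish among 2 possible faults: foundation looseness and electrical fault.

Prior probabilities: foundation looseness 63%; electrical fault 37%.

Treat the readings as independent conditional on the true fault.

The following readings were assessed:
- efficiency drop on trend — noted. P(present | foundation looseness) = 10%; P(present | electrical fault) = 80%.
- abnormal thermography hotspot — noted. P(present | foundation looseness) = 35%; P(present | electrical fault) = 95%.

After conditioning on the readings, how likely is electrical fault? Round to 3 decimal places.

0.927

Multiply each prior by the joint likelihood of the reading pattern:
  foundation looseness: 0.630 × 0.10 × 0.35 = 0.02205
  electrical fault: 0.370 × 0.80 × 0.95 = 0.2812
The unnormalized weights sum to 0.30325.
P(electrical fault | evidence) = 0.2812 / 0.30325 ≈ 0.927.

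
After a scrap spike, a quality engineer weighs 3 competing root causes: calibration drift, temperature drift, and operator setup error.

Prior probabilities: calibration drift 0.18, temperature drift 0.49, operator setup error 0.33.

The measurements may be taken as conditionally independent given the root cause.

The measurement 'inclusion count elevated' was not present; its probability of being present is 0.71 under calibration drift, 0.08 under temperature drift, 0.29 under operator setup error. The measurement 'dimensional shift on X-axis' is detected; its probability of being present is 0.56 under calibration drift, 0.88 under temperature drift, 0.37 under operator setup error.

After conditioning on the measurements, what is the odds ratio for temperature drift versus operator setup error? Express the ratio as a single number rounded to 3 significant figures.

4.58

Unnormalized posterior weight (prior times the measurement likelihoods) for each of the two hypotheses (using 1 − P(present | H) for each absent measurement):
  temperature drift: 0.49 × (1 − 0.08) × 0.88 = 0.3967
  operator setup error: 0.33 × (1 − 0.29) × 0.37 = 0.086691
Posterior odds = 0.3967 / 0.086691 ≈ 4.58.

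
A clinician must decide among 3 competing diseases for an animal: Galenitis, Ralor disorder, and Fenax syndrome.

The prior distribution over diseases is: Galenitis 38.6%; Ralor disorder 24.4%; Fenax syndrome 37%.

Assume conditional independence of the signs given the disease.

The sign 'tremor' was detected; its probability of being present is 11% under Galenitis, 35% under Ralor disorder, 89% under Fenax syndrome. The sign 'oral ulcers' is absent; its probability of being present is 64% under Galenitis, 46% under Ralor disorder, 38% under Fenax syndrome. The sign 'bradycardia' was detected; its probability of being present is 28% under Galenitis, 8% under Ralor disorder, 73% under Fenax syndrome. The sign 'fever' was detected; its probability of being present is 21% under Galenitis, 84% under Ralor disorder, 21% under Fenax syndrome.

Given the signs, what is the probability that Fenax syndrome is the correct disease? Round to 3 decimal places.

By Bayes' rule with conditional independence, the unnormalized weight for each hypothesis is prior × ∏ likelihoods (using 1 − P(present | H) for each absent sign):
  Galenitis: 0.386 × 0.11 × (1 − 0.64) × 0.28 × 0.21 = 0.00089879
  Ralor disorder: 0.244 × 0.35 × (1 − 0.46) × 0.08 × 0.84 = 0.003099
  Fenax syndrome: 0.370 × 0.89 × (1 − 0.38) × 0.73 × 0.21 = 0.031299
Normalizing constant Z = 0.00089879 + 0.003099 + 0.031299 = 0.035296.
P(Fenax syndrome | evidence) = 0.031299 / 0.035296 ≈ 0.887.

0.887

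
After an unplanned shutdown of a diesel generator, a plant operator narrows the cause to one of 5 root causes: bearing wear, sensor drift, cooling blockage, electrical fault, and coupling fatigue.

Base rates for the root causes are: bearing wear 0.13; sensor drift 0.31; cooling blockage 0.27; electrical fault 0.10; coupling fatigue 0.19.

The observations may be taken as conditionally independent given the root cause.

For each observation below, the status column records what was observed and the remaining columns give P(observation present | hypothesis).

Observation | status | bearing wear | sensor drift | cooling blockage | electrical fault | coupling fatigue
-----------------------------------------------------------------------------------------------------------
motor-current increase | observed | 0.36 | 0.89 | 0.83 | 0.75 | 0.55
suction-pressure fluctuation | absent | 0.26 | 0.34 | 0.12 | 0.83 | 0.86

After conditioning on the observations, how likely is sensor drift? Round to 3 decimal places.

By Bayes' rule with conditional independence, the unnormalized weight for each hypothesis is prior × ∏ likelihoods (using 1 − P(present | H) for each absent observation):
  bearing wear: 0.13 × 0.36 × (1 − 0.26) = 0.034632
  sensor drift: 0.31 × 0.89 × (1 − 0.34) = 0.18209
  cooling blockage: 0.27 × 0.83 × (1 − 0.12) = 0.19721
  electrical fault: 0.10 × 0.75 × (1 − 0.83) = 0.01275
  coupling fatigue: 0.19 × 0.55 × (1 − 0.86) = 0.01463
Marginal likelihood of the evidence = 0.44131.
P(sensor drift | evidence) = 0.18209 / 0.44131 ≈ 0.413.

0.413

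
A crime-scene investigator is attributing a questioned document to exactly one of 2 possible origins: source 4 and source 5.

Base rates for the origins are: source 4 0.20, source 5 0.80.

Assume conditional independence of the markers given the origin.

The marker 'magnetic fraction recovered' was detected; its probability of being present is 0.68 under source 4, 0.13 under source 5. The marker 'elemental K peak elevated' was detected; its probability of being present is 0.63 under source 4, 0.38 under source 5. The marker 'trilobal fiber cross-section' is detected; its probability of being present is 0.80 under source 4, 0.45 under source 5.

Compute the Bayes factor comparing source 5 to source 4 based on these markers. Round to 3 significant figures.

Take the product of per-marker likelihoods under each hypothesis, then divide.
  source 5: 0.13 × 0.38 × 0.45 = 0.02223
  source 4: 0.68 × 0.63 × 0.80 = 0.34272
Bayes factor = 0.02223 / 0.34272 ≈ 0.0649

0.0649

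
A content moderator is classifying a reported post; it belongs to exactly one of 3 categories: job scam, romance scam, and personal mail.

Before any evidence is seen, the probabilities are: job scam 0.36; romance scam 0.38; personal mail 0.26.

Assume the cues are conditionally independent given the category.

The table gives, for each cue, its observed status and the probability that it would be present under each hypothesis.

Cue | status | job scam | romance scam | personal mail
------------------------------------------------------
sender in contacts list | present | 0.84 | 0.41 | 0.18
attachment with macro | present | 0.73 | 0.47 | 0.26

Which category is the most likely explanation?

job scam

Multiply each prior by the joint likelihood of the cue pattern:
  job scam: 0.36 × 0.84 × 0.73 = 0.22075
  romance scam: 0.38 × 0.41 × 0.47 = 0.073226
  personal mail: 0.26 × 0.18 × 0.26 = 0.012168
Marginal likelihood of the evidence = 0.30615.
P(job scam | evidence) ≈ 0.22075 / 0.30615 ≈ 0.721
P(romance scam | evidence) ≈ 0.073226 / 0.30615 ≈ 0.239
P(personal mail | evidence) ≈ 0.012168 / 0.30615 ≈ 0.040
The largest is 0.721, so job scam is most probable.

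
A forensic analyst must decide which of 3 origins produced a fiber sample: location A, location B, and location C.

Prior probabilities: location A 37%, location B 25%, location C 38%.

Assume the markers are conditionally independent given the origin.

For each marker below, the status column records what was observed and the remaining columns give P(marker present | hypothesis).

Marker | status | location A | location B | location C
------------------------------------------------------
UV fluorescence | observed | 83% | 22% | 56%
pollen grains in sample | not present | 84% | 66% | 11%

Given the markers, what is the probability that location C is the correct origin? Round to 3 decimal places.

0.736

For each hypothesis, the unnormalized posterior weight is prior × product of the marker likelihoods (using 1 − P(present | H) for each absent marker):
  location A: 0.37 × 0.83 × (1 − 0.84) = 0.049136
  location B: 0.25 × 0.22 × (1 − 0.66) = 0.0187
  location C: 0.38 × 0.56 × (1 − 0.11) = 0.18939
The unnormalized weights sum to 0.25723.
P(location C | evidence) = 0.18939 / 0.25723 ≈ 0.736.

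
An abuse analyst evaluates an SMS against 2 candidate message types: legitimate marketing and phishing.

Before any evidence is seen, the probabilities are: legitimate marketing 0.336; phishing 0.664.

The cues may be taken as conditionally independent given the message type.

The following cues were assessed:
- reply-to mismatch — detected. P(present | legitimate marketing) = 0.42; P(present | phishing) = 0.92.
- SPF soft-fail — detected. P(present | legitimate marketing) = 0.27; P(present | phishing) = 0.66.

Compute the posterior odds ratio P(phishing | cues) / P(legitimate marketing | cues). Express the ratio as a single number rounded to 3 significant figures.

The normalizing constant cancels in an odds ratio, so compute prior × likelihood for the two hypotheses only:
  phishing: 0.664 × 0.92 × 0.66 = 0.40318
  legitimate marketing: 0.336 × 0.42 × 0.27 = 0.038102
Odds(phishing : legitimate marketing) = 0.40318 / 0.038102 ≈ 10.6.

10.6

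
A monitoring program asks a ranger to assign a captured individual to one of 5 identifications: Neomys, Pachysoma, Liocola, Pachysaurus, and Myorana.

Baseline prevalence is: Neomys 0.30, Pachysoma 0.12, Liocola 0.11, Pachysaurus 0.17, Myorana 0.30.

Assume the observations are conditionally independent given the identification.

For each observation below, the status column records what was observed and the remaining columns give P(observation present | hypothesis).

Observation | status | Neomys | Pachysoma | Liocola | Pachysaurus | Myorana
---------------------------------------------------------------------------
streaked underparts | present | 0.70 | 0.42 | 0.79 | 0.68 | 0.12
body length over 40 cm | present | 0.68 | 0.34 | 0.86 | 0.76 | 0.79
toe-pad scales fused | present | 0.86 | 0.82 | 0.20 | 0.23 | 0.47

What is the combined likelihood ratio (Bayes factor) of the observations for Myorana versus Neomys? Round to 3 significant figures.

0.109

Joint likelihood of the evidence pattern under each hypothesis:
  Myorana: 0.12 × 0.79 × 0.47 = 0.044556
  Neomys: 0.70 × 0.68 × 0.86 = 0.40936
Bayes factor = 0.044556 / 0.40936 ≈ 0.109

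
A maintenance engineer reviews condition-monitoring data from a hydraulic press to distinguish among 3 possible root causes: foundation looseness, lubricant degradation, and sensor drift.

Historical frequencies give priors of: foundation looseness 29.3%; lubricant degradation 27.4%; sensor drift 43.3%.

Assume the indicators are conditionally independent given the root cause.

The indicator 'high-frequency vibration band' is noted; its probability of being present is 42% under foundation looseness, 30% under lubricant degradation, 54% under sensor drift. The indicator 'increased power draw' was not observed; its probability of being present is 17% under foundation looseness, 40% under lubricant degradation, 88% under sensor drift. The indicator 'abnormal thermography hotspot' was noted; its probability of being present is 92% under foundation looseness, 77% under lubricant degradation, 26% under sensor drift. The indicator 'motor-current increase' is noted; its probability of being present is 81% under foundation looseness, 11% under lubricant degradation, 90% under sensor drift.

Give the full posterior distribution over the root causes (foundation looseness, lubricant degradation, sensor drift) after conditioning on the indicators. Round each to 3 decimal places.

For each hypothesis, the unnormalized posterior weight is prior × product of the indicator likelihoods (using 1 − P(present | H) for each absent indicator):
  foundation looseness: 0.293 × 0.42 × (1 − 0.17) × 0.92 × 0.81 = 0.076115
  lubricant degradation: 0.274 × 0.30 × (1 − 0.40) × 0.77 × 0.11 = 0.0041774
  sensor drift: 0.433 × 0.54 × (1 − 0.88) × 0.26 × 0.90 = 0.0065657
The unnormalized weights sum to 0.086858.
P(foundation looseness | evidence) = 0.076115 / 0.086858 ≈ 0.876
P(lubricant degradation | evidence) = 0.0041774 / 0.086858 ≈ 0.048
P(sensor drift | evidence) = 0.0065657 / 0.086858 ≈ 0.076

0.876, 0.048, 0.076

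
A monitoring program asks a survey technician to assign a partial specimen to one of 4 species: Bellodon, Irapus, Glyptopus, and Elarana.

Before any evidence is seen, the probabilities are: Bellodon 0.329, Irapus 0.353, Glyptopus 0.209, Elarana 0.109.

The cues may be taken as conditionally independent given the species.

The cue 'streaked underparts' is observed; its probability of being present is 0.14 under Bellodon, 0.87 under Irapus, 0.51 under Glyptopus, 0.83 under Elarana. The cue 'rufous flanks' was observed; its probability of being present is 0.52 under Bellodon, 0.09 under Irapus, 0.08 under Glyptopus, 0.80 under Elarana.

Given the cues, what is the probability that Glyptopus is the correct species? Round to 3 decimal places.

Multiply each prior by the joint likelihood of the cue pattern:
  Bellodon: 0.329 × 0.14 × 0.52 = 0.023951
  Irapus: 0.353 × 0.87 × 0.09 = 0.02764
  Glyptopus: 0.209 × 0.51 × 0.08 = 0.0085272
  Elarana: 0.109 × 0.83 × 0.80 = 0.072376
The unnormalized weights sum to 0.13249.
P(Glyptopus | evidence) = 0.0085272 / 0.13249 ≈ 0.064.

0.064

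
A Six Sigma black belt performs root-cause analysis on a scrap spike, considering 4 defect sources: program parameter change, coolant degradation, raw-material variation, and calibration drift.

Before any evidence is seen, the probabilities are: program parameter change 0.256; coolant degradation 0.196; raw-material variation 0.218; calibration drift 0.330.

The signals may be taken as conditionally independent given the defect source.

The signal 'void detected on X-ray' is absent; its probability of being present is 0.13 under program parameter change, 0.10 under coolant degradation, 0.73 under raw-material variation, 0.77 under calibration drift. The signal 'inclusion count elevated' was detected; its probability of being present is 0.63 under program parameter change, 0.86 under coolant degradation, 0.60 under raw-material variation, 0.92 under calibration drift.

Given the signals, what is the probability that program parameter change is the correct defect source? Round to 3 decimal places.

For each hypothesis, the unnormalized posterior weight is prior × product of the signal likelihoods (using 1 − P(present | H) for each absent signal):
  program parameter change: 0.256 × (1 − 0.13) × 0.63 = 0.14031
  coolant degradation: 0.196 × (1 − 0.10) × 0.86 = 0.1517
  raw-material variation: 0.218 × (1 − 0.73) × 0.60 = 0.035316
  calibration drift: 0.330 × (1 − 0.77) × 0.92 = 0.069828
Marginal likelihood of the evidence = 0.39716.
P(program parameter change | evidence) = 0.14031 / 0.39716 ≈ 0.353.

0.353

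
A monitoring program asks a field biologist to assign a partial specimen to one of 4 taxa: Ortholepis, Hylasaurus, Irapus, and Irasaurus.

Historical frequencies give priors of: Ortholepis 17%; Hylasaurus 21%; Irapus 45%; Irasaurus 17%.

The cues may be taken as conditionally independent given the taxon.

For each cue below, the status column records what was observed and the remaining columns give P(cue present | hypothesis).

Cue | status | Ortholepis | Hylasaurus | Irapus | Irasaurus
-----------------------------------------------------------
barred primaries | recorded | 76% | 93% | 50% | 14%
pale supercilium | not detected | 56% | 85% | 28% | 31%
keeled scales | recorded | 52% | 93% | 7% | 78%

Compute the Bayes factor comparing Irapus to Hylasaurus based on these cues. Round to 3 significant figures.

Take the product of per-cue likelihoods under each hypothesis (using 1 − P(present | H) for each absent cue), then divide.
  Irapus: 0.50 × (1 − 0.28) × 0.07 = 0.0252
  Hylasaurus: 0.93 × (1 − 0.85) × 0.93 = 0.12974
Bayes factor = 0.0252 / 0.12974 ≈ 0.194

0.194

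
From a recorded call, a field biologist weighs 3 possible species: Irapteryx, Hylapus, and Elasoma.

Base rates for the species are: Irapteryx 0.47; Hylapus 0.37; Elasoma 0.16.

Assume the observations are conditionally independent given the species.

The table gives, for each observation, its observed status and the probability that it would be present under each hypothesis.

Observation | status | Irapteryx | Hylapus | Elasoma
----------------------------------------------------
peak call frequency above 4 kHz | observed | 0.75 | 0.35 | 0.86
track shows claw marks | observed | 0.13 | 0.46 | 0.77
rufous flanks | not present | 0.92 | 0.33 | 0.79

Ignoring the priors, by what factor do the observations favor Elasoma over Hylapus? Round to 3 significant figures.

1.29

Joint likelihood of the evidence pattern under each hypothesis (using 1 − P(present | H) for each absent observation):
  Elasoma: 0.86 × 0.77 × (1 − 0.79) = 0.13906
  Hylapus: 0.35 × 0.46 × (1 − 0.33) = 0.10787
Bayes factor = 0.13906 / 0.10787 ≈ 1.29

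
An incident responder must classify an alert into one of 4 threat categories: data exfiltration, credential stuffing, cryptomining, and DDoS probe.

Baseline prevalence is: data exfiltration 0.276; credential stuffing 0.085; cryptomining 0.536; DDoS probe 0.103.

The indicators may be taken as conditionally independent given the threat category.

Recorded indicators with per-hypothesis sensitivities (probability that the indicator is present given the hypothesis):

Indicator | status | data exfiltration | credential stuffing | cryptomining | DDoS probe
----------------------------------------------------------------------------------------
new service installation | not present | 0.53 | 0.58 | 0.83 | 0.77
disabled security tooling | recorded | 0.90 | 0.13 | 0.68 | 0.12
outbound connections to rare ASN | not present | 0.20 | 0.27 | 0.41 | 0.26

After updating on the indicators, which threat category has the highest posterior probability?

data exfiltration

Multiply each prior by the joint likelihood of the indicator pattern (using 1 − P(present | H) for each absent indicator):
  data exfiltration: 0.276 × (1 − 0.53) × 0.90 × (1 − 0.20) = 0.093398
  credential stuffing: 0.085 × (1 − 0.58) × 0.13 × (1 − 0.27) = 0.0033879
  cryptomining: 0.536 × (1 − 0.83) × 0.68 × (1 − 0.41) = 0.036557
  DDoS probe: 0.103 × (1 − 0.77) × 0.12 × (1 − 0.26) = 0.0021037
Normalizing constant Z = 0.093398 + 0.0033879 + 0.036557 + 0.0021037 = 0.13545.
P(data exfiltration | evidence) ≈ 0.093398 / 0.13545 ≈ 0.690
P(credential stuffing | evidence) ≈ 0.0033879 / 0.13545 ≈ 0.025
P(cryptomining | evidence) ≈ 0.036557 / 0.13545 ≈ 0.270
P(DDoS probe | evidence) ≈ 0.0021037 / 0.13545 ≈ 0.016
The largest is 0.690, so data exfiltration is most probable.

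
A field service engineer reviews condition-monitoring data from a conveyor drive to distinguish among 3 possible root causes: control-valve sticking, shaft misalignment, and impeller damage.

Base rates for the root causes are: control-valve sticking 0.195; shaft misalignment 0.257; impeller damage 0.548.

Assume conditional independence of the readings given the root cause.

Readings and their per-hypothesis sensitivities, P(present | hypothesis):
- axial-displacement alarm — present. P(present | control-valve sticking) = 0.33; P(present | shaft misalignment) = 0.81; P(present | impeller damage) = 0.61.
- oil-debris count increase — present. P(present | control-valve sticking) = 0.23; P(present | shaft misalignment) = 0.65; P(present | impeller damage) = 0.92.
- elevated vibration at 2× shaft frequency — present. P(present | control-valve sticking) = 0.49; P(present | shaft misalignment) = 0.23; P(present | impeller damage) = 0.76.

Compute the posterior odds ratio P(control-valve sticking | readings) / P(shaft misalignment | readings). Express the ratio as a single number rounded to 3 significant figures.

0.233

Unnormalized posterior weight (prior times the reading likelihoods) for each of the two hypotheses:
  control-valve sticking: 0.195 × 0.33 × 0.23 × 0.49 = 0.0072522
  shaft misalignment: 0.257 × 0.81 × 0.65 × 0.23 = 0.031121
Posterior odds = 0.0072522 / 0.031121 ≈ 0.233.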